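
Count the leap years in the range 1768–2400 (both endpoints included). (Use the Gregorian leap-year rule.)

Multiples of 4 in [1768,2400]: 159.
Of those, multiples of 100: 7 (not leap unless ÷400).
Multiples of 400: 2.
Leap years = 159 − 7 + 2 = 154.

154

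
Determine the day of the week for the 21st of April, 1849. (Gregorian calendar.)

Doomsday rule: the anchor day for the 1800s is Friday. For year 49: 49÷12 = 4 r 1, and 1÷4 = 0, so 4+1+0 = 5.
Friday + 5 ≡ Wednesday — that's 1849's doomsday.
In April the doomsday date is Apr 4.
Apr 21 is 17 days after Apr 4; 17 mod 7 = 3, so Wednesday + 3 = Saturday.

Saturday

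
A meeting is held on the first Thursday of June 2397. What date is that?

June 5, 2397

June 1, 2397 is a Sunday.
The first Thursday is therefore June 5 (4 days later).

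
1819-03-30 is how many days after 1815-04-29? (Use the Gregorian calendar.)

Apr 29, 1815 → Apr 29, 1816: 366 days (Feb 29, 1816 is in that span).
Apr 29, 1816 → Apr 29, 1817: 365 days.
Apr 29, 1817 → Apr 29, 1818: 365 days.
Apr 29, 1818 → May 29, 1818: 30 days (April has 30).
May 29, 1818 → Jun 29, 1818: 31 days (May has 31).
Jun 29, 1818 → Jul 29, 1818: 30 days (June has 30).
Jul 29, 1818 → Aug 29, 1818: 31 days (July has 31).
Aug 29, 1818 → Sep 29, 1818: 31 days (August has 31).
Sep 29, 1818 → Oct 29, 1818: 30 days (September has 30).
Oct 29, 1818 → Nov 29, 1818: 31 days (October has 31).
Nov 29, 1818 → Dec 29, 1818: 30 days (November has 30).
Dec 29, 1818 → Jan 29, 1819: 31 days (December has 31).
Jan 29, 1819 → Feb 28, 1819: 30 days (January has 31).
Feb 28, 1819 → Mar 28, 1819: 28 days (February has 28).
Mar 28, 1819 → Mar 30, 1819: 2 days.
Total: 1431 days.

1431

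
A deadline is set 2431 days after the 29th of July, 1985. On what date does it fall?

+365 (one year) → Jul 29, 1986 (2066 left).
+365 (one year) → Jul 29, 1987 (1701 left).
+366 (one year; includes Feb 29, 1988) → Jul 29, 1988 (1335 left).
+365 (one year) → Jul 29, 1989 (970 left).
+365 (one year) → Jul 29, 1990 (605 left).
+365 (one year) → Jul 29, 1991 (240 left).
Jul has 31 days: +3 → Aug 1, 1991 (237 left).
Aug has 31 days: +31 → Sep 1, 1991 (206 left).
Sep has 30 days: +30 → Oct 1, 1991 (176 left).
Oct has 31 days: +31 → Nov 1, 1991 (145 left).
Nov has 30 days: +30 → Dec 1, 1991 (115 left).
Dec has 31 days: +31 → Jan 1, 1992 (84 left).
Jan has 31 days: +31 → Feb 1, 1992 (53 left).
Feb has 29 days: +29 → Mar 1, 1992 (24 left).
+24 → Mar 25, 1992.

March 25, 1992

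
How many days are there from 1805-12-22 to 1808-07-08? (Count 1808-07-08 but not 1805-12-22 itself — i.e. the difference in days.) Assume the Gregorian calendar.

Dec 22, 1805 → Dec 22, 1806: 365 days.
Dec 22, 1806 → Dec 22, 1807: 365 days.
Dec 22, 1807 → Jan 22, 1808: 31 days (December has 31).
Jan 22, 1808 → Feb 22, 1808: 31 days (January has 31).
Feb 22, 1808 → Mar 22, 1808: 29 days (February has 29).
Mar 22, 1808 → Apr 22, 1808: 31 days (March has 31).
Apr 22, 1808 → May 22, 1808: 30 days (April has 30).
May 22, 1808 → Jun 22, 1808: 31 days (May has 31).
Jun 22, 1808 → Jul 8, 1808: 16 days.
Total: 929 days.

929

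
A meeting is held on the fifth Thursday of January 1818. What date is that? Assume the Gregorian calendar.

January 1, 1818 is a Thursday.
The first Thursday is therefore January 1 (same day).
The fifth Thursday is 1 + 4×7 = January 29.

January 29, 1818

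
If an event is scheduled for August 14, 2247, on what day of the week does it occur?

Doomsday rule: the anchor day for the 2200s is Friday. For year 47: 47÷12 = 3 r 11, and 11÷4 = 2, so 3+11+2 = 16.
Friday + 16 ≡ Sunday — that's 2247's doomsday.
In August the doomsday date is Aug 8.
Aug 14 is 6 days after Aug 8; 6 mod 7 = 6, so Sunday + 6 = Saturday.

Saturday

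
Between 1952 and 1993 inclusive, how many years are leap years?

Multiples of 4 in [1952,1993]: 11.
Of those, multiples of 100: 0 (not leap unless ÷400).
Multiples of 400: 0.
Leap years = 11 − 0 + 0 = 11.

11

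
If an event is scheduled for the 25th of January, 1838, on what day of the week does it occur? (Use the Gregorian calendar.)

January 1, 1838 is a Monday.
Jan 1, 1838 → Jan 25, 1838: 24 days.
Total: 24 days.
24 mod 7 = 3, so Monday + 3 = Thursday.

Thursday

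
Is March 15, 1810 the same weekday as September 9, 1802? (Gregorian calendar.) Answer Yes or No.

Yes

From Sep 9, 1802 to Mar 15, 1810 is 2744 days.
2744 mod 7 = 0, so they are the same weekday.
(Sep 9, 1802 is a Thursday; Mar 15, 1810 is a Thursday.)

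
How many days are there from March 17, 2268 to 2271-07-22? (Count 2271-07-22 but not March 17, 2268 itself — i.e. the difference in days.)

Mar 17, 2268 → Mar 17, 2269: 365 days.
Mar 17, 2269 → Mar 17, 2270: 365 days.
Mar 17, 2270 → Mar 17, 2271: 365 days.
Mar 17, 2271 → Apr 17, 2271: 31 days (March has 31).
Apr 17, 2271 → May 17, 2271: 30 days (April has 30).
May 17, 2271 → Jun 17, 2271: 31 days (May has 31).
Jun 17, 2271 → Jul 17, 2271: 30 days (June has 30).
Jul 17, 2271 → Jul 22, 2271: 5 days.
Total: 1222 days.

1222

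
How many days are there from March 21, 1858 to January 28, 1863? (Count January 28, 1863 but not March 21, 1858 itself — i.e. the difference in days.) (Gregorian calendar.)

Mar 21, 1858 → Mar 21, 1859: 365 days.
Mar 21, 1859 → Mar 21, 1860: 366 days (Feb 29, 1860 is in that span).
Mar 21, 1860 → Mar 21, 1861: 365 days.
Mar 21, 1861 → Mar 21, 1862: 365 days.
Mar 21, 1862 → Apr 21, 1862: 31 days (March has 31).
Apr 21, 1862 → May 21, 1862: 30 days (April has 30).
May 21, 1862 → Jun 21, 1862: 31 days (May has 31).
Jun 21, 1862 → Jul 21, 1862: 30 days (June has 30).
Jul 21, 1862 → Aug 21, 1862: 31 days (July has 31).
Aug 21, 1862 → Sep 21, 1862: 31 days (August has 31).
Sep 21, 1862 → Oct 21, 1862: 30 days (September has 30).
Oct 21, 1862 → Nov 21, 1862: 31 days (October has 31).
Nov 21, 1862 → Dec 21, 1862: 30 days (November has 30).
Dec 21, 1862 → Jan 21, 1863: 31 days (December has 31).
Jan 21, 1863 → Jan 28, 1863: 7 days.
Total: 1774 days.

1774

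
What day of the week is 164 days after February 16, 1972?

First find the weekday of Feb 16, 1972. Doomsday rule: the anchor day for the 1900s is Wednesday. For year 72: 72÷12 = 6 r 0, and 0÷4 = 0, so 6+0+0 = 6.
Wednesday + 6 ≡ Tuesday — that's 1972's doomsday.
In February the doomsday date is Feb 29 (1972 is a leap year (divisible by 4)).
Feb 16 is 13 days before Feb 29; 13 mod 7 = 6, so Tuesday − 6 = Wednesday.
164 mod 7 = 3, so 164 days after a Wednesday is Wednesday + 3 = Saturday.

Saturday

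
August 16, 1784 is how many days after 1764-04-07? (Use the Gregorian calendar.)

7436

Apr 7, 1764 → Apr 7, 1765: 365 days.
Apr 7, 1765 → Apr 7, 1766: 365 days.
Apr 7, 1766 → Apr 7, 1767: 365 days.
Apr 7, 1767 → Apr 7, 1768: 366 days (Feb 29, 1768 is in that span).
Apr 7, 1768 → Apr 7, 1769: 365 days.
Apr 7, 1769 → Apr 7, 1770: 365 days.
Apr 7, 1770 → Apr 7, 1771: 365 days.
Apr 7, 1771 → Apr 7, 1772: 366 days (Feb 29, 1772 is in that span).
Apr 7, 1772 → Apr 7, 1773: 365 days.
Apr 7, 1773 → Apr 7, 1774: 365 days.
Apr 7, 1774 → Apr 7, 1775: 365 days.
Apr 7, 1775 → Apr 7, 1776: 366 days (Feb 29, 1776 is in that span).
Apr 7, 1776 → Apr 7, 1777: 365 days.
Apr 7, 1777 → Apr 7, 1778: 365 days.
Apr 7, 1778 → Apr 7, 1779: 365 days.
Apr 7, 1779 → Apr 7, 1780: 366 days (Feb 29, 1780 is in that span).
Apr 7, 1780 → Apr 7, 1781: 365 days.
Apr 7, 1781 → Apr 7, 1782: 365 days.
Apr 7, 1782 → Apr 7, 1783: 365 days.
Apr 7, 1783 → Apr 7, 1784: 366 days (Feb 29, 1784 is in that span).
Apr 7, 1784 → May 7, 1784: 30 days (April has 30).
May 7, 1784 → Jun 7, 1784: 31 days (May has 31).
Jun 7, 1784 → Jul 7, 1784: 30 days (June has 30).
Jul 7, 1784 → Aug 7, 1784: 31 days (July has 31).
Aug 7, 1784 → Aug 16, 1784: 9 days.
Total: 7436 days.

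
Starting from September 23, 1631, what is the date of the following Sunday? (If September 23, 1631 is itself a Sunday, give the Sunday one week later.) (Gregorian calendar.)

September 28, 1631

Sep 23, 1631 is a Tuesday.
From Tuesday to the next Sunday is 5 days.
Sep 23, 1631 + 5 = Sep 28, 1631.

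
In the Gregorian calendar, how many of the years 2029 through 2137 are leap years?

Multiples of 4 in [2029,2137]: 27.
Of those, multiples of 100: 1 (not leap unless ÷400).
Multiples of 400: 0.
Leap years = 27 − 1 + 0 = 26.

26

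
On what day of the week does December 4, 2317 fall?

Doomsday rule: the anchor day for the 2300s is Wednesday. For year 17: 17÷12 = 1 r 5, and 5÷4 = 1, so 1+5+1 = 7.
Wednesday + 7 ≡ Wednesday — that's 2317's doomsday.
In December the doomsday date is Dec 12.
Dec 4 is 8 days before Dec 12; 8 mod 7 = 1, so Wednesday − 1 = Tuesday.

Tuesday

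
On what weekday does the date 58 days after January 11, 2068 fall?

First find the weekday of Jan 11, 2068. Doomsday rule: the anchor day for the 2000s is Tuesday. For year 68: 68÷12 = 5 r 8, and 8÷4 = 2, so 5+8+2 = 15.
Tuesday + 15 ≡ Wednesday — that's 2068's doomsday.
In January the doomsday date is Jan 4 (2068 is a leap year (divisible by 4)).
Jan 11 is 7 days after Jan 4; 7 mod 7 = 0, so Wednesday + 0 = Wednesday.
58 mod 7 = 2, so 58 days after a Wednesday is Wednesday + 2 = Friday.

Friday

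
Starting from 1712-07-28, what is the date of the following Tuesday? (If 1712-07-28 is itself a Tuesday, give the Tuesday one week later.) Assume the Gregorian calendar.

August 2, 1712

Jul 28, 1712 is a Thursday.
From Thursday to the next Tuesday is 5 days.
Jul 28, 1712 + 5 = Aug 2, 1712.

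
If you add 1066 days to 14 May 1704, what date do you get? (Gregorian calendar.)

April 15, 1707

+365 (one year) → May 14, 1705 (701 left).
+365 (one year) → May 14, 1706 (336 left).
May has 31 days: +18 → Jun 1, 1706 (318 left).
Jun has 30 days: +30 → Jul 1, 1706 (288 left).
Jul has 31 days: +31 → Aug 1, 1706 (257 left).
Aug has 31 days: +31 → Sep 1, 1706 (226 left).
Sep has 30 days: +30 → Oct 1, 1706 (196 left).
Oct has 31 days: +31 → Nov 1, 1706 (165 left).
Nov has 30 days: +30 → Dec 1, 1706 (135 left).
Dec has 31 days: +31 → Jan 1, 1707 (104 left).
Jan has 31 days: +31 → Feb 1, 1707 (73 left).
Feb has 28 days: +28 → Mar 1, 1707 (45 left).
Mar has 31 days: +31 → Apr 1, 1707 (14 left).
+14 → Apr 15, 1707.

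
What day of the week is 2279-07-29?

Doomsday rule: the anchor day for the 2200s is Friday. For year 79: 79÷12 = 6 r 7, and 7÷4 = 1, so 6+7+1 = 14.
Friday + 14 ≡ Friday — that's 2279's doomsday.
In July the doomsday date is Jul 11.
Jul 29 is 18 days after Jul 11; 18 mod 7 = 4, so Friday + 4 = Tuesday.

Tuesday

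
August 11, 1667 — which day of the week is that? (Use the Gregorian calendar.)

Thursday

Doomsday rule: the anchor day for the 1600s is Tuesday. For year 67: 67÷12 = 5 r 7, and 7÷4 = 1, so 5+7+1 = 13.
Tuesday + 13 ≡ Monday — that's 1667's doomsday.
In August the doomsday date is Aug 8.
Aug 11 is 3 days after Aug 8; 3 mod 7 = 3, so Monday + 3 = Thursday.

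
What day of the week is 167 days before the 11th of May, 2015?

May 11, 2015 is a Monday.
167 mod 7 = 6, so 167 days before a Monday is Monday − 6 = Tuesday.

Tuesday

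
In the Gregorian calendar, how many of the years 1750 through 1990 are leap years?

58

Multiples of 4 in [1750,1990]: 60.
Of those, multiples of 100: 2 (not leap unless ÷400).
Multiples of 400: 0.
Leap years = 60 − 2 + 0 = 58.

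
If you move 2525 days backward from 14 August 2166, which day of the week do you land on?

Saturday

First find the weekday of Aug 14, 2166. Doomsday rule: the anchor day for the 2100s is Sunday. For year 66: 66÷12 = 5 r 6, and 6÷4 = 1, so 5+6+1 = 12.
Sunday + 12 ≡ Friday — that's 2166's doomsday.
In August the doomsday date is Aug 8.
Aug 14 is 6 days after Aug 8; 6 mod 7 = 6, so Friday + 6 = Thursday.
2525 mod 7 = 5, so 2525 days before a Thursday is Thursday − 5 = Saturday.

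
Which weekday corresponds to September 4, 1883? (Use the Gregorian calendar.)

Tuesday

January 1, 1883 is a Monday.
Jan 1, 1883 → Feb 1, 1883: 31 days (January has 31).
Feb 1, 1883 → Mar 1, 1883: 28 days (February has 28).
Mar 1, 1883 → Apr 1, 1883: 31 days (March has 31).
Apr 1, 1883 → May 1, 1883: 30 days (April has 30).
May 1, 1883 → Jun 1, 1883: 31 days (May has 31).
Jun 1, 1883 → Jul 1, 1883: 30 days (June has 30).
Jul 1, 1883 → Aug 1, 1883: 31 days (July has 31).
Aug 1, 1883 → Sep 1, 1883: 31 days (August has 31).
Sep 1, 1883 → Sep 4, 1883: 3 days.
Total: 246 days.
246 mod 7 = 1, so Monday + 1 = Tuesday.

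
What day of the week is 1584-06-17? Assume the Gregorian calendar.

Doomsday rule: the anchor day for the 1500s is Wednesday. For year 84: 84÷12 = 7 r 0, and 0÷4 = 0, so 7+0+0 = 7.
Wednesday + 7 ≡ Wednesday — that's 1584's doomsday.
In June the doomsday date is Jun 6.
Jun 17 is 11 days after Jun 6; 11 mod 7 = 4, so Wednesday + 4 = Sunday.

Sunday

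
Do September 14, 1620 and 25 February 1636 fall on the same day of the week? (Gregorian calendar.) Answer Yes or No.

From Sep 14, 1620 to Feb 25, 1636 is 5642 days.
5642 mod 7 = 0, so they are the same weekday.
(Sep 14, 1620 is a Monday; Feb 25, 1636 is a Monday.)

Yes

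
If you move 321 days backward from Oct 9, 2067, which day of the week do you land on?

Monday

Oct 9, 2067 is a Sunday.
321 mod 7 = 6, so 321 days before a Sunday is Sunday − 6 = Monday.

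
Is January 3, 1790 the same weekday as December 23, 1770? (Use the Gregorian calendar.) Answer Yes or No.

Yes

From Dec 23, 1770 to Jan 3, 1790 is 6951 days.
6951 mod 7 = 0, so they are the same weekday.
(Dec 23, 1770 is a Sunday; Jan 3, 1790 is a Sunday.)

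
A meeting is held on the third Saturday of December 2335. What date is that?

December 1, 2335 is a Sunday.
The first Saturday is therefore December 7 (6 days later).
The third Saturday is 7 + 2×7 = December 21.

December 21, 2335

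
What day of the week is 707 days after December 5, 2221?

Wednesday

Dec 5, 2221 is a Wednesday.
707 mod 7 = 0, so 707 days after a Wednesday is Wednesday + 0 = Wednesday.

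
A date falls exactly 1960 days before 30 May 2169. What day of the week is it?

Tuesday

First find the weekday of May 30, 2169. Doomsday rule: the anchor day for the 2100s is Sunday. For year 69: 69÷12 = 5 r 9, and 9÷4 = 2, so 5+9+2 = 16.
Sunday + 16 ≡ Tuesday — that's 2169's doomsday.
In May the doomsday date is May 9.
May 30 is 21 days after May 9; 21 mod 7 = 0, so Tuesday + 0 = Tuesday.
1960 mod 7 = 0, so 1960 days before a Tuesday is Tuesday − 0 = Tuesday.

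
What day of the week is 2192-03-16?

Doomsday rule: the anchor day for the 2100s is Sunday. For year 92: 92÷12 = 7 r 8, and 8÷4 = 2, so 7+8+2 = 17.
Sunday + 17 ≡ Wednesday — that's 2192's doomsday.
In March the doomsday date is Mar 14.
Mar 16 is 2 days after Mar 14; 2 mod 7 = 2, so Wednesday + 2 = Friday.

Friday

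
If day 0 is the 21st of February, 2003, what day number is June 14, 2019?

Feb 21, 2003 → Feb 21, 2004: 365 days.
Feb 21, 2004 → Feb 21, 2005: 366 days (Feb 29, 2004 is in that span).
Feb 21, 2005 → Feb 21, 2006: 365 days.
Feb 21, 2006 → Feb 21, 2007: 365 days.
Feb 21, 2007 → Feb 21, 2008: 365 days.
Feb 21, 2008 → Feb 21, 2009: 366 days (Feb 29, 2008 is in that span).
Feb 21, 2009 → Feb 21, 2010: 365 days.
Feb 21, 2010 → Feb 21, 2011: 365 days.
Feb 21, 2011 → Feb 21, 2012: 365 days.
Feb 21, 2012 → Feb 21, 2013: 366 days (Feb 29, 2012 is in that span).
Feb 21, 2013 → Feb 21, 2014: 365 days.
Feb 21, 2014 → Feb 21, 2015: 365 days.
Feb 21, 2015 → Feb 21, 2016: 365 days.
Feb 21, 2016 → Feb 21, 2017: 366 days (Feb 29, 2016 is in that span).
Feb 21, 2017 → Feb 21, 2018: 365 days.
Feb 21, 2018 → Feb 21, 2019: 365 days.
Feb 21, 2019 → Mar 21, 2019: 28 days (February has 28).
Mar 21, 2019 → Apr 21, 2019: 31 days (March has 31).
Apr 21, 2019 → May 21, 2019: 30 days (April has 30).
May 21, 2019 → Jun 14, 2019: 24 days.
Total: 5957 days.

5957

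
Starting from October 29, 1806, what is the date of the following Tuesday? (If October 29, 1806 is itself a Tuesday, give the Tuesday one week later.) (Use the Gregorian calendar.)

Oct 29, 1806 is a Wednesday.
From Wednesday to the next Tuesday is 6 days.
Oct 29, 1806 + 6 = Nov 4, 1806.

November 4, 1806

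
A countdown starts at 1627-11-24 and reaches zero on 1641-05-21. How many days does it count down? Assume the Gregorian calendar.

4927

Nov 24, 1627 → Nov 24, 1628: 366 days (Feb 29, 1628 is in that span).
Nov 24, 1628 → Nov 24, 1629: 365 days.
Nov 24, 1629 → Nov 24, 1630: 365 days.
Nov 24, 1630 → Nov 24, 1631: 365 days.
Nov 24, 1631 → Nov 24, 1632: 366 days (Feb 29, 1632 is in that span).
Nov 24, 1632 → Nov 24, 1633: 365 days.
Nov 24, 1633 → Nov 24, 1634: 365 days.
Nov 24, 1634 → Nov 24, 1635: 365 days.
Nov 24, 1635 → Nov 24, 1636: 366 days (Feb 29, 1636 is in that span).
Nov 24, 1636 → Nov 24, 1637: 365 days.
Nov 24, 1637 → Nov 24, 1638: 365 days.
Nov 24, 1638 → Nov 24, 1639: 365 days.
Nov 24, 1639 → Nov 24, 1640: 366 days (Feb 29, 1640 is in that span).
Nov 24, 1640 → Dec 24, 1640: 30 days (November has 30).
Dec 24, 1640 → Jan 24, 1641: 31 days (December has 31).
Jan 24, 1641 → Feb 24, 1641: 31 days (January has 31).
Feb 24, 1641 → Mar 24, 1641: 28 days (February has 28).
Mar 24, 1641 → Apr 24, 1641: 31 days (March has 31).
Apr 24, 1641 → May 21, 1641: 27 days.
Total: 4927 days.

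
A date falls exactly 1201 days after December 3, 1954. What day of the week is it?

Tuesday

First find the weekday of Dec 3, 1954. Doomsday rule: the anchor day for the 1900s is Wednesday. For year 54: 54÷12 = 4 r 6, and 6÷4 = 1, so 4+6+1 = 11.
Wednesday + 11 ≡ Sunday — that's 1954's doomsday.
In December the doomsday date is Dec 12.
Dec 3 is 9 days before Dec 12; 9 mod 7 = 2, so Sunday − 2 = Friday.
1201 mod 7 = 4, so 1201 days after a Friday is Friday + 4 = Tuesday.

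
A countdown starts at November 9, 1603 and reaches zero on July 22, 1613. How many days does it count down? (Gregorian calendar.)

3543

Nov 9, 1603 → Nov 9, 1604: 366 days (Feb 29, 1604 is in that span).
Nov 9, 1604 → Nov 9, 1605: 365 days.
Nov 9, 1605 → Nov 9, 1606: 365 days.
Nov 9, 1606 → Nov 9, 1607: 365 days.
Nov 9, 1607 → Nov 9, 1608: 366 days (Feb 29, 1608 is in that span).
Nov 9, 1608 → Nov 9, 1609: 365 days.
Nov 9, 1609 → Nov 9, 1610: 365 days.
Nov 9, 1610 → Nov 9, 1611: 365 days.
Nov 9, 1611 → Nov 9, 1612: 366 days (Feb 29, 1612 is in that span).
Nov 9, 1612 → Dec 9, 1612: 30 days (November has 30).
Dec 9, 1612 → Jan 9, 1613: 31 days (December has 31).
Jan 9, 1613 → Feb 9, 1613: 31 days (January has 31).
Feb 9, 1613 → Mar 9, 1613: 28 days (February has 28).
Mar 9, 1613 → Apr 9, 1613: 31 days (March has 31).
Apr 9, 1613 → May 9, 1613: 30 days (April has 30).
May 9, 1613 → Jun 9, 1613: 31 days (May has 31).
Jun 9, 1613 → Jul 9, 1613: 30 days (June has 30).
Jul 9, 1613 → Jul 22, 1613: 13 days.
Total: 3543 days.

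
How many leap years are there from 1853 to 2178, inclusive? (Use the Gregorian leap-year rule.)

79

Multiples of 4 in [1853,2178]: 81.
Of those, multiples of 100: 3 (not leap unless ÷400).
Multiples of 400: 1.
Leap years = 81 − 3 + 1 = 79.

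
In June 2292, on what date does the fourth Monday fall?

June 1, 2292 is a Wednesday.
The first Monday is therefore June 6 (5 days later).
The fourth Monday is 6 + 3×7 = June 27.

June 27, 2292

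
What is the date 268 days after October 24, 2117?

Oct has 31 days: +8 → Nov 1, 2117 (260 left).
Nov has 30 days: +30 → Dec 1, 2117 (230 left).
Dec has 31 days: +31 → Jan 1, 2118 (199 left).
Jan has 31 days: +31 → Feb 1, 2118 (168 left).
Feb has 28 days: +28 → Mar 1, 2118 (140 left).
Mar has 31 days: +31 → Apr 1, 2118 (109 left).
Apr has 30 days: +30 → May 1, 2118 (79 left).
May has 31 days: +31 → Jun 1, 2118 (48 left).
Jun has 30 days: +30 → Jul 1, 2118 (18 left).
+18 → Jul 19, 2118.

July 19, 2118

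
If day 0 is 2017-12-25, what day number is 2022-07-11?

1659

Dec 25, 2017 → Dec 25, 2018: 365 days.
Dec 25, 2018 → Dec 25, 2019: 365 days.
Dec 25, 2019 → Dec 25, 2020: 366 days (Feb 29, 2020 is in that span).
Dec 25, 2020 → Dec 25, 2021: 365 days.
Dec 25, 2021 → Jan 25, 2022: 31 days (December has 31).
Jan 25, 2022 → Feb 25, 2022: 31 days (January has 31).
Feb 25, 2022 → Mar 25, 2022: 28 days (February has 28).
Mar 25, 2022 → Apr 25, 2022: 31 days (March has 31).
Apr 25, 2022 → May 25, 2022: 30 days (April has 30).
May 25, 2022 → Jun 25, 2022: 31 days (May has 31).
Jun 25, 2022 → Jul 11, 2022: 16 days.
Total: 1659 days.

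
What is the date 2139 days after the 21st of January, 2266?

November 30, 2271

+365 (one year) → Jan 21, 2267 (1774 left).
+365 (one year) → Jan 21, 2268 (1409 left).
+366 (one year; includes Feb 29, 2268) → Jan 21, 2269 (1043 left).
+365 (one year) → Jan 21, 2270 (678 left).
+365 (one year) → Jan 21, 2271 (313 left).
Jan has 31 days: +11 → Feb 1, 2271 (302 left).
Feb has 28 days: +28 → Mar 1, 2271 (274 left).
Mar has 31 days: +31 → Apr 1, 2271 (243 left).
Apr has 30 days: +30 → May 1, 2271 (213 left).
May has 31 days: +31 → Jun 1, 2271 (182 left).
Jun has 30 days: +30 → Jul 1, 2271 (152 left).
Jul has 31 days: +31 → Aug 1, 2271 (121 left).
Aug has 31 days: +31 → Sep 1, 2271 (90 left).
Sep has 30 days: +30 → Oct 1, 2271 (60 left).
Oct has 31 days: +31 → Nov 1, 2271 (29 left).
+29 → Nov 30, 2271.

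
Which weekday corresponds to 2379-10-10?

Doomsday rule: the anchor day for the 2300s is Wednesday. For year 79: 79÷12 = 6 r 7, and 7÷4 = 1, so 6+7+1 = 14.
Wednesday + 14 ≡ Wednesday — that's 2379's doomsday.
In October the doomsday date is Oct 10.
Oct 10 is the doomsday itself: Wednesday.

Wednesday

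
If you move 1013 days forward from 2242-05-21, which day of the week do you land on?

May 21, 2242 is a Saturday.
1013 mod 7 = 5, so 1013 days after a Saturday is Saturday + 5 = Thursday.

Thursday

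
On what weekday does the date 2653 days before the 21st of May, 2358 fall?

First find the weekday of May 21, 2358. Doomsday rule: the anchor day for the 2300s is Wednesday. For year 58: 58÷12 = 4 r 10, and 10÷4 = 2, so 4+10+2 = 16.
Wednesday + 16 ≡ Friday — that's 2358's doomsday.
In May the doomsday date is May 9.
May 21 is 12 days after May 9; 12 mod 7 = 5, so Friday + 5 = Wednesday.
2653 mod 7 = 0, so 2653 days before a Wednesday is Wednesday − 0 = Wednesday.

Wednesday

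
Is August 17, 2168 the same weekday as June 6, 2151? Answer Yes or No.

No

From Jun 6, 2151 to Aug 17, 2168 is 6282 days.
6282 mod 7 = 3, so they are different weekdays.
(Jun 6, 2151 is a Sunday; Aug 17, 2168 is a Wednesday.)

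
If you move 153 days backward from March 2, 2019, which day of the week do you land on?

Mar 2, 2019 is a Saturday.
153 mod 7 = 6, so 153 days before a Saturday is Saturday − 6 = Sunday.

Sunday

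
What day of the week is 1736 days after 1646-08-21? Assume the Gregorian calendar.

Tuesday

First find the weekday of Aug 21, 1646. Doomsday rule: the anchor day for the 1600s is Tuesday. For year 46: 46÷12 = 3 r 10, and 10÷4 = 2, so 3+10+2 = 15.
Tuesday + 15 ≡ Wednesday — that's 1646's doomsday.
In August the doomsday date is Aug 8.
Aug 21 is 13 days after Aug 8; 13 mod 7 = 6, so Wednesday + 6 = Tuesday.
1736 mod 7 = 0, so 1736 days after a Tuesday is Tuesday + 0 = Tuesday.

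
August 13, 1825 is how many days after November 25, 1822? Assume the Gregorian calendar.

Nov 25, 1822 → Nov 25, 1823: 365 days.
Nov 25, 1823 → Nov 25, 1824: 366 days (Feb 29, 1824 is in that span).
Nov 25, 1824 → Dec 25, 1824: 30 days (November has 30).
Dec 25, 1824 → Jan 25, 1825: 31 days (December has 31).
Jan 25, 1825 → Feb 25, 1825: 31 days (January has 31).
Feb 25, 1825 → Mar 25, 1825: 28 days (February has 28).
Mar 25, 1825 → Apr 25, 1825: 31 days (March has 31).
Apr 25, 1825 → May 25, 1825: 30 days (April has 30).
May 25, 1825 → Jun 25, 1825: 31 days (May has 31).
Jun 25, 1825 → Jul 25, 1825: 30 days (June has 30).
Jul 25, 1825 → Aug 13, 1825: 19 days.
Total: 992 days.

992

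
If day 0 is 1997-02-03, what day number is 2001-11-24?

1755

Feb 3, 1997 → Feb 3, 1998: 365 days.
Feb 3, 1998 → Feb 3, 1999: 365 days.
Feb 3, 1999 → Feb 3, 2000: 365 days.
Feb 3, 2000 → Feb 3, 2001: 366 days (Feb 29, 2000 is in that span).
Feb 3, 2001 → Mar 3, 2001: 28 days (February has 28).
Mar 3, 2001 → Apr 3, 2001: 31 days (March has 31).
Apr 3, 2001 → May 3, 2001: 30 days (April has 30).
May 3, 2001 → Jun 3, 2001: 31 days (May has 31).
Jun 3, 2001 → Jul 3, 2001: 30 days (June has 30).
Jul 3, 2001 → Aug 3, 2001: 31 days (July has 31).
Aug 3, 2001 → Sep 3, 2001: 31 days (August has 31).
Sep 3, 2001 → Oct 3, 2001: 30 days (September has 30).
Oct 3, 2001 → Nov 3, 2001: 31 days (October has 31).
Nov 3, 2001 → Nov 24, 2001: 21 days.
Total: 1755 days.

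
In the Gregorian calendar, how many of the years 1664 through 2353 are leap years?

167

Multiples of 4 in [1664,2353]: 173.
Of those, multiples of 100: 7 (not leap unless ÷400).
Multiples of 400: 1.
Leap years = 173 − 7 + 1 = 167.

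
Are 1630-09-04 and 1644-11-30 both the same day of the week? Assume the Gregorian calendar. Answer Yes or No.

From Sep 4, 1630 to Nov 30, 1644 is 5201 days.
5201 mod 7 = 0, so they are the same weekday.
(Sep 4, 1630 is a Wednesday; Nov 30, 1644 is a Wednesday.)

Yes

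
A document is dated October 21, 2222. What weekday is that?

Monday

January 1, 2222 is a Tuesday.
Jan 1, 2222 → Feb 1, 2222: 31 days (January has 31).
Feb 1, 2222 → Mar 1, 2222: 28 days (February has 28).
Mar 1, 2222 → Apr 1, 2222: 31 days (March has 31).
Apr 1, 2222 → May 1, 2222: 30 days (April has 30).
May 1, 2222 → Jun 1, 2222: 31 days (May has 31).
Jun 1, 2222 → Jul 1, 2222: 30 days (June has 30).
Jul 1, 2222 → Aug 1, 2222: 31 days (July has 31).
Aug 1, 2222 → Sep 1, 2222: 31 days (August has 31).
Sep 1, 2222 → Oct 1, 2222: 30 days (September has 30).
Oct 1, 2222 → Oct 21, 2222: 20 days.
Total: 293 days.
293 mod 7 = 6, so Tuesday + 6 = Monday.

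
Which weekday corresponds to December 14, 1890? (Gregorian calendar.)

Sunday

Doomsday rule: the anchor day for the 1800s is Friday. For year 90: 90÷12 = 7 r 6, and 6÷4 = 1, so 7+6+1 = 14.
Friday + 14 ≡ Friday — that's 1890's doomsday.
In December the doomsday date is Dec 12.
Dec 14 is 2 days after Dec 12; 2 mod 7 = 2, so Friday + 2 = Sunday.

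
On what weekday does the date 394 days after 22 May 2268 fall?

First find the weekday of May 22, 2268. Doomsday rule: the anchor day for the 2200s is Friday. For year 68: 68÷12 = 5 r 8, and 8÷4 = 2, so 5+8+2 = 15.
Friday + 15 ≡ Saturday — that's 2268's doomsday.
In May the doomsday date is May 9.
May 22 is 13 days after May 9; 13 mod 7 = 6, so Saturday + 6 = Friday.
394 mod 7 = 2, so 394 days after a Friday is Friday + 2 = Sunday.

Sunday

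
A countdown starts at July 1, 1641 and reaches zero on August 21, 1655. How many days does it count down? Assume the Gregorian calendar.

Jul 1, 1641 → Jul 1, 1642: 365 days.
Jul 1, 1642 → Jul 1, 1643: 365 days.
Jul 1, 1643 → Jul 1, 1644: 366 days (Feb 29, 1644 is in that span).
Jul 1, 1644 → Jul 1, 1645: 365 days.
Jul 1, 1645 → Jul 1, 1646: 365 days.
Jul 1, 1646 → Jul 1, 1647: 365 days.
Jul 1, 1647 → Jul 1, 1648: 366 days (Feb 29, 1648 is in that span).
Jul 1, 1648 → Jul 1, 1649: 365 days.
Jul 1, 1649 → Jul 1, 1650: 365 days.
Jul 1, 1650 → Jul 1, 1651: 365 days.
Jul 1, 1651 → Jul 1, 1652: 366 days (Feb 29, 1652 is in that span).
Jul 1, 1652 → Jul 1, 1653: 365 days.
Jul 1, 1653 → Jul 1, 1654: 365 days.
Jul 1, 1654 → Jul 1, 1655: 365 days.
Jul 1, 1655 → Aug 1, 1655: 31 days (July has 31).
Aug 1, 1655 → Aug 21, 1655: 20 days.
Total: 5164 days.

5164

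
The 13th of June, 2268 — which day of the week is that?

Saturday

Doomsday rule: the anchor day for the 2200s is Friday. For year 68: 68÷12 = 5 r 8, and 8÷4 = 2, so 5+8+2 = 15.
Friday + 15 ≡ Saturday — that's 2268's doomsday.
In June the doomsday date is Jun 6.
Jun 13 is 7 days after Jun 6; 7 mod 7 = 0, so Saturday + 0 = Saturday.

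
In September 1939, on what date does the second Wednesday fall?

September 1, 1939 is a Friday.
The first Wednesday is therefore September 6 (5 days later).
The second Wednesday is 6 + 1×7 = September 13.

September 13, 1939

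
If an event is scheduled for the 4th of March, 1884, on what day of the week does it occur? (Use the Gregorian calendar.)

Tuesday

January 1, 1884 is a Tuesday.
Jan 1, 1884 → Feb 1, 1884: 31 days (January has 31).
Feb 1, 1884 → Mar 1, 1884: 29 days (February has 29).
Mar 1, 1884 → Mar 4, 1884: 3 days.
Total: 63 days.
63 mod 7 = 0, so Tuesday + 0 = Tuesday.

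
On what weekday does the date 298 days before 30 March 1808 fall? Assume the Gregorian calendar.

Saturday

Mar 30, 1808 is a Wednesday.
298 mod 7 = 4, so 298 days before a Wednesday is Wednesday − 4 = Saturday.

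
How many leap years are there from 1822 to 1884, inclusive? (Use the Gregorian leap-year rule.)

16

Multiples of 4 in [1822,1884]: 16.
Of those, multiples of 100: 0 (not leap unless ÷400).
Multiples of 400: 0.
Leap years = 16 − 0 + 0 = 16.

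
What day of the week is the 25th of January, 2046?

Thursday

January 1, 2046 is a Monday.
Jan 1, 2046 → Jan 25, 2046: 24 days.
Total: 24 days.
24 mod 7 = 3, so Monday + 3 = Thursday.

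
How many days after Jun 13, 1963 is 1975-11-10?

4533

Jun 13, 1963 → Jun 13, 1964: 366 days (Feb 29, 1964 is in that span).
Jun 13, 1964 → Jun 13, 1965: 365 days.
Jun 13, 1965 → Jun 13, 1966: 365 days.
Jun 13, 1966 → Jun 13, 1967: 365 days.
Jun 13, 1967 → Jun 13, 1968: 366 days (Feb 29, 1968 is in that span).
Jun 13, 1968 → Jun 13, 1969: 365 days.
Jun 13, 1969 → Jun 13, 1970: 365 days.
Jun 13, 1970 → Jun 13, 1971: 365 days.
Jun 13, 1971 → Jun 13, 1972: 366 days (Feb 29, 1972 is in that span).
Jun 13, 1972 → Jun 13, 1973: 365 days.
Jun 13, 1973 → Jun 13, 1974: 365 days.
Jun 13, 1974 → Jun 13, 1975: 365 days.
Jun 13, 1975 → Jul 13, 1975: 30 days (June has 30).
Jul 13, 1975 → Aug 13, 1975: 31 days (July has 31).
Aug 13, 1975 → Sep 13, 1975: 31 days (August has 31).
Sep 13, 1975 → Oct 13, 1975: 30 days (September has 30).
Oct 13, 1975 → Nov 10, 1975: 28 days.
Total: 4533 days.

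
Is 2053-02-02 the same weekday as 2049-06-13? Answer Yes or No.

From Jun 13, 2049 to Feb 2, 2053 is 1330 days.
1330 mod 7 = 0, so they are the same weekday.
(Jun 13, 2049 is a Sunday; Feb 2, 2053 is a Sunday.)

Yes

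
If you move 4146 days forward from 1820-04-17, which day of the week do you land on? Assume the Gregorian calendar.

Apr 17, 1820 is a Monday.
4146 mod 7 = 2, so 4146 days after a Monday is Monday + 2 = Wednesday.

Wednesday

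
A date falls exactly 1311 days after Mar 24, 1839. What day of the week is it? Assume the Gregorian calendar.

Tuesday

First find the weekday of Mar 24, 1839. Doomsday rule: the anchor day for the 1800s is Friday. For year 39: 39÷12 = 3 r 3, and 3÷4 = 0, so 3+3+0 = 6.
Friday + 6 ≡ Thursday — that's 1839's doomsday.
In March the doomsday date is Mar 14.
Mar 24 is 10 days after Mar 14; 10 mod 7 = 3, so Thursday + 3 = Sunday.
1311 mod 7 = 2, so 1311 days after a Sunday is Sunday + 2 = Tuesday.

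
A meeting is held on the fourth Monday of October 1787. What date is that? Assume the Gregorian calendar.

October 22, 1787

October 1, 1787 is a Monday.
The first Monday is therefore October 1 (same day).
The fourth Monday is 1 + 3×7 = October 22.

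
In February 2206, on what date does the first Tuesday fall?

February 1, 2206 is a Saturday.
The first Tuesday is therefore February 4 (3 days later).

February 4, 2206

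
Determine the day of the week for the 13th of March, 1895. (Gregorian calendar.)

Doomsday rule: the anchor day for the 1800s is Friday. For year 95: 95÷12 = 7 r 11, and 11÷4 = 2, so 7+11+2 = 20.
Friday + 20 ≡ Thursday — that's 1895's doomsday.
In March the doomsday date is Mar 14.
Mar 13 is 1 day before Mar 14; 1 mod 7 = 1, so Thursday − 1 = Wednesday.

Wednesday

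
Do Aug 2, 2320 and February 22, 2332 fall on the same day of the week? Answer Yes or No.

Yes

From Aug 2, 2320 to Feb 22, 2332 is 4221 days.
4221 mod 7 = 0, so they are the same weekday.
(Aug 2, 2320 is a Monday; Feb 22, 2332 is a Monday.)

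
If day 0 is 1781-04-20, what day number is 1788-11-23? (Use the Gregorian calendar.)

Apr 20, 1781 → Apr 20, 1782: 365 days.
Apr 20, 1782 → Apr 20, 1783: 365 days.
Apr 20, 1783 → Apr 20, 1784: 366 days (Feb 29, 1784 is in that span).
Apr 20, 1784 → Apr 20, 1785: 365 days.
Apr 20, 1785 → Apr 20, 1786: 365 days.
Apr 20, 1786 → Apr 20, 1787: 365 days.
Apr 20, 1787 → Apr 20, 1788: 366 days (Feb 29, 1788 is in that span).
Apr 20, 1788 → May 20, 1788: 30 days (April has 30).
May 20, 1788 → Jun 20, 1788: 31 days (May has 31).
Jun 20, 1788 → Jul 20, 1788: 30 days (June has 30).
Jul 20, 1788 → Aug 20, 1788: 31 days (July has 31).
Aug 20, 1788 → Sep 20, 1788: 31 days (August has 31).
Sep 20, 1788 → Oct 20, 1788: 30 days (September has 30).
Oct 20, 1788 → Nov 20, 1788: 31 days (October has 31).
Nov 20, 1788 → Nov 23, 1788: 3 days.
Total: 2774 days.

2774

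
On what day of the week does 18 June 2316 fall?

Doomsday rule: the anchor day for the 2300s is Wednesday. For year 16: 16÷12 = 1 r 4, and 4÷4 = 1, so 1+4+1 = 6.
Wednesday + 6 ≡ Tuesday — that's 2316's doomsday.
In June the doomsday date is Jun 6.
Jun 18 is 12 days after Jun 6; 12 mod 7 = 5, so Tuesday + 5 = Sunday.

Sunday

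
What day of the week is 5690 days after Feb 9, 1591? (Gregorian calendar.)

First find the weekday of Feb 9, 1591. Doomsday rule: the anchor day for the 1500s is Wednesday. For year 91: 91÷12 = 7 r 7, and 7÷4 = 1, so 7+7+1 = 15.
Wednesday + 15 ≡ Thursday — that's 1591's doomsday.
In February the doomsday date is Feb 28 (1591 is not a leap year).
Feb 9 is 19 days before Feb 28; 19 mod 7 = 5, so Thursday − 5 = Saturday.
5690 mod 7 = 6, so 5690 days after a Saturday is Saturday + 6 = Friday.

Friday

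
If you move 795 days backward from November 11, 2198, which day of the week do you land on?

First find the weekday of Nov 11, 2198. Doomsday rule: the anchor day for the 2100s is Sunday. For year 98: 98÷12 = 8 r 2, and 2÷4 = 0, so 8+2+0 = 10.
Sunday + 10 ≡ Wednesday — that's 2198's doomsday.
In November the doomsday date is Nov 7.
Nov 11 is 4 days after Nov 7; 4 mod 7 = 4, so Wednesday + 4 = Sunday.
795 mod 7 = 4, so 795 days before a Sunday is Sunday − 4 = Wednesday.

Wednesday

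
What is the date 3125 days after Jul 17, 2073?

February 5, 2082

+365 (one year) → Jul 17, 2074 (2760 left).
+365 (one year) → Jul 17, 2075 (2395 left).
+366 (one year; includes Feb 29, 2076) → Jul 17, 2076 (2029 left).
+365 (one year) → Jul 17, 2077 (1664 left).
+365 (one year) → Jul 17, 2078 (1299 left).
+365 (one year) → Jul 17, 2079 (934 left).
+366 (one year; includes Feb 29, 2080) → Jul 17, 2080 (568 left).
+365 (one year) → Jul 17, 2081 (203 left).
Jul has 31 days: +15 → Aug 1, 2081 (188 left).
Aug has 31 days: +31 → Sep 1, 2081 (157 left).
Sep has 30 days: +30 → Oct 1, 2081 (127 left).
Oct has 31 days: +31 → Nov 1, 2081 (96 left).
Nov has 30 days: +30 → Dec 1, 2081 (66 left).
Dec has 31 days: +31 → Jan 1, 2082 (35 left).
Jan has 31 days: +31 → Feb 1, 2082 (4 left).
+4 → Feb 5, 2082.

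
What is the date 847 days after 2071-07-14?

November 7, 2073

+366 (one year; includes Feb 29, 2072) → Jul 14, 2072 (481 left).
+365 (one year) → Jul 14, 2073 (116 left).
Jul has 31 days: +18 → Aug 1, 2073 (98 left).
Aug has 31 days: +31 → Sep 1, 2073 (67 left).
Sep has 30 days: +30 → Oct 1, 2073 (37 left).
Oct has 31 days: +31 → Nov 1, 2073 (6 left).
+6 → Nov 7, 2073.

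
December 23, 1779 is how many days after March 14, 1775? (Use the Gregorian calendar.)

Mar 14, 1775 → Mar 14, 1776: 366 days (Feb 29, 1776 is in that span).
Mar 14, 1776 → Mar 14, 1777: 365 days.
Mar 14, 1777 → Mar 14, 1778: 365 days.
Mar 14, 1778 → Mar 14, 1779: 365 days.
Mar 14, 1779 → Apr 14, 1779: 31 days (March has 31).
Apr 14, 1779 → May 14, 1779: 30 days (April has 30).
May 14, 1779 → Jun 14, 1779: 31 days (May has 31).
Jun 14, 1779 → Jul 14, 1779: 30 days (June has 30).
Jul 14, 1779 → Aug 14, 1779: 31 days (July has 31).
Aug 14, 1779 → Sep 14, 1779: 31 days (August has 31).
Sep 14, 1779 → Oct 14, 1779: 30 days (September has 30).
Oct 14, 1779 → Nov 14, 1779: 31 days (October has 31).
Nov 14, 1779 → Dec 14, 1779: 30 days (November has 30).
Dec 14, 1779 → Dec 23, 1779: 9 days.
Total: 1745 days.

1745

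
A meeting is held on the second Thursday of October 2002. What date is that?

October 10, 2002

October 1, 2002 is a Tuesday.
The first Thursday is therefore October 3 (2 days later).
The second Thursday is 3 + 1×7 = October 10.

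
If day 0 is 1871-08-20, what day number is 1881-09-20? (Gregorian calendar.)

Aug 20, 1871 → Aug 20, 1872: 366 days (Feb 29, 1872 is in that span).
Aug 20, 1872 → Aug 20, 1873: 365 days.
Aug 20, 1873 → Aug 20, 1874: 365 days.
Aug 20, 1874 → Aug 20, 1875: 365 days.
Aug 20, 1875 → Aug 20, 1876: 366 days (Feb 29, 1876 is in that span).
Aug 20, 1876 → Aug 20, 1877: 365 days.
Aug 20, 1877 → Aug 20, 1878: 365 days.
Aug 20, 1878 → Aug 20, 1879: 365 days.
Aug 20, 1879 → Aug 20, 1880: 366 days (Feb 29, 1880 is in that span).
Aug 20, 1880 → Sep 20, 1880: 31 days (August has 31).
Sep 20, 1880 → Oct 20, 1880: 30 days (September has 30).
Oct 20, 1880 → Nov 20, 1880: 31 days (October has 31).
Nov 20, 1880 → Dec 20, 1880: 30 days (November has 30).
Dec 20, 1880 → Jan 20, 1881: 31 days (December has 31).
Jan 20, 1881 → Feb 20, 1881: 31 days (January has 31).
Feb 20, 1881 → Mar 20, 1881: 28 days (February has 28).
Mar 20, 1881 → Apr 20, 1881: 31 days (March has 31).
Apr 20, 1881 → May 20, 1881: 30 days (April has 30).
May 20, 1881 → Jun 20, 1881: 31 days (May has 31).
Jun 20, 1881 → Jul 20, 1881: 30 days (June has 30).
Jul 20, 1881 → Aug 20, 1881: 31 days (July has 31).
Aug 20, 1881 → Sep 20, 1881: 31 days.
Total: 3684 days.

3684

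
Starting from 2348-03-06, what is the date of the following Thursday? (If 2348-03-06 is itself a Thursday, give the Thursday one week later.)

March 11, 2348

Mar 6, 2348 is a Saturday.
From Saturday to the next Thursday is 5 days.
Mar 6, 2348 + 5 = Mar 11, 2348.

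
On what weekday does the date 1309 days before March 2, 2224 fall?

Mar 2, 2224 is a Tuesday.
1309 mod 7 = 0, so 1309 days before a Tuesday is Tuesday − 0 = Tuesday.

Tuesday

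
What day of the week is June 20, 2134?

Sunday

Doomsday rule: the anchor day for the 2100s is Sunday. For year 34: 34÷12 = 2 r 10, and 10÷4 = 2, so 2+10+2 = 14.
Sunday + 14 ≡ Sunday — that's 2134's doomsday.
In June the doomsday date is Jun 6.
Jun 20 is 14 days after Jun 6; 14 mod 7 = 0, so Sunday + 0 = Sunday.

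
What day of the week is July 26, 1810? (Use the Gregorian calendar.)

Thursday

Doomsday rule: the anchor day for the 1800s is Friday. For year 10: 10÷12 = 0 r 10, and 10÷4 = 2, so 0+10+2 = 12.
Friday + 12 ≡ Wednesday — that's 1810's doomsday.
In July the doomsday date is Jul 11.
Jul 26 is 15 days after Jul 11; 15 mod 7 = 1, so Wednesday + 1 = Thursday.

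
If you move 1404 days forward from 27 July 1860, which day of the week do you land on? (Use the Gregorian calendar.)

Tuesday

Jul 27, 1860 is a Friday.
1404 mod 7 = 4, so 1404 days after a Friday is Friday + 4 = Tuesday.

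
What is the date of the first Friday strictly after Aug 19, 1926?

August 20, 1926

Aug 19, 1926 is a Thursday.
From Thursday to the next Friday is 1 day.
Aug 19, 1926 + 1 = Aug 20, 1926.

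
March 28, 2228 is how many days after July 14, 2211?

Jul 14, 2211 → Jul 14, 2212: 366 days (Feb 29, 2212 is in that span).
Jul 14, 2212 → Jul 14, 2213: 365 days.
Jul 14, 2213 → Jul 14, 2214: 365 days.
Jul 14, 2214 → Jul 14, 2215: 365 days.
Jul 14, 2215 → Jul 14, 2216: 366 days (Feb 29, 2216 is in that span).
Jul 14, 2216 → Jul 14, 2217: 365 days.
Jul 14, 2217 → Jul 14, 2218: 365 days.
Jul 14, 2218 → Jul 14, 2219: 365 days.
Jul 14, 2219 → Jul 14, 2220: 366 days (Feb 29, 2220 is in that span).
Jul 14, 2220 → Jul 14, 2221: 365 days.
Jul 14, 2221 → Jul 14, 2222: 365 days.
Jul 14, 2222 → Jul 14, 2223: 365 days.
Jul 14, 2223 → Jul 14, 2224: 366 days (Feb 29, 2224 is in that span).
Jul 14, 2224 → Jul 14, 2225: 365 days.
Jul 14, 2225 → Jul 14, 2226: 365 days.
Jul 14, 2226 → Jul 14, 2227: 365 days.
Jul 14, 2227 → Aug 14, 2227: 31 days (July has 31).
Aug 14, 2227 → Sep 14, 2227: 31 days (August has 31).
Sep 14, 2227 → Oct 14, 2227: 30 days (September has 30).
Oct 14, 2227 → Nov 14, 2227: 31 days (October has 31).
Nov 14, 2227 → Dec 14, 2227: 30 days (November has 30).
Dec 14, 2227 → Jan 14, 2228: 31 days (December has 31).
Jan 14, 2228 → Feb 14, 2228: 31 days (January has 31).
Feb 14, 2228 → Mar 14, 2228: 29 days (February has 29).
Mar 14, 2228 → Mar 28, 2228: 14 days.
Total: 6102 days.

6102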